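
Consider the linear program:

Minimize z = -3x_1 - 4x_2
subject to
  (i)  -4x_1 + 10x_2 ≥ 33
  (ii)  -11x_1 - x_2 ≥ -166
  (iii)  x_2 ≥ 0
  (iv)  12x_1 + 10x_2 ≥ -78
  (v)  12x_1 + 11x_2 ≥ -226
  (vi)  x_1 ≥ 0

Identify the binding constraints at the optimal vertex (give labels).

(ii) and (vi)

Corner points and z = -3x_1 - 4x_2:
  (1627/114, 1027/114) → z = -8989/114
  (0, 33/10) → z = -66/5
  (0, 166) → z = -664

The minimum is at (0, 166). Substituting into each constraint, equality holds for (ii) and (vi); the remaining constraints have slack.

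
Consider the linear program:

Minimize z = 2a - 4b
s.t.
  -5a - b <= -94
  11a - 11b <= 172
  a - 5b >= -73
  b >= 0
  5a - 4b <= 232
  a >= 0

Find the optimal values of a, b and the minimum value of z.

a = 397/26, b = 459/26, minimum z = -521/13

Corner points and z = 2a - 4b:
  (201/11, 29/11) → z = 26
  (397/26, 459/26) → z = -521/13
  (1663/44, 975/44) → z = -287/22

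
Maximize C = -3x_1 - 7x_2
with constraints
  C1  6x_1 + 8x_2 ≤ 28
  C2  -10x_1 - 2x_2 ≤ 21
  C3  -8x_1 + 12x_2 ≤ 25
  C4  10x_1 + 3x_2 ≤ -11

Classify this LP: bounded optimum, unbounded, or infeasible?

From the feasible point (-151/68, 41/68), moving in the direction (2, -10) keeps every constraint satisfied while C increases without bound.

unbounded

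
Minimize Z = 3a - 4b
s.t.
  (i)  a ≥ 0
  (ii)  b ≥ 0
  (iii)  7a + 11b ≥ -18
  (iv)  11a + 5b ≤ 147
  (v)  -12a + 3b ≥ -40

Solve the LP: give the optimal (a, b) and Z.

a = 0, b = 147/5, minimum Z = -588/5

Extreme points and Z = 3a - 4b:
  (0, 0) → Z = 0
  (0, 147/5) → Z = -588/5
  (10/3, 0) → Z = 10
  (641/93, 1324/93) → Z = -3373/93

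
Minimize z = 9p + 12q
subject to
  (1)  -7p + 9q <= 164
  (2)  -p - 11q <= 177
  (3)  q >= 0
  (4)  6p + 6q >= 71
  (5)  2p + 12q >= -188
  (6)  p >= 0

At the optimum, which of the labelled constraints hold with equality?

Feasible corners and z = 9p + 12q:
  (0, 164/9) → z = 656/3
  (71/6, 0) → z = 213/2
  (0, 71/6) → z = 142
The feasible region is unbounded (it extends along (1, 0), (9, 7)), but z strictly increases along every unbounded feasible direction, so there is no improving ray and the minimum is attained at a vertex.

The minimum is at (71/6, 0). Substituting into each constraint, equality holds for (3) and (4); the remaining constraints have slack.

(3) and (4)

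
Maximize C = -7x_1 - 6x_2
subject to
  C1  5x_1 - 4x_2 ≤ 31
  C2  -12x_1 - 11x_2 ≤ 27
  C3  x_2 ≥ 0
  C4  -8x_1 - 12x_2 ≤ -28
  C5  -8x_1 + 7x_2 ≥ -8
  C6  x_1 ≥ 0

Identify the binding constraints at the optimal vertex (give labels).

C4 and C6

Extreme points and C = -7x_1 - 6x_2:
  (185/3, 208/3) → C = -2543/3
  (73/38, 20/19) → C = -751/38
  (0, 7/3) → C = -14
The feasible region is unbounded (it extends along (0, 1), (4, 5)), but C strictly decreases along every unbounded feasible direction, so there is no improving ray and the maximum is attained at a vertex.

The maximum is at (0, 7/3). Substituting into each constraint, equality holds for C4 and C6; the remaining constraints have slack.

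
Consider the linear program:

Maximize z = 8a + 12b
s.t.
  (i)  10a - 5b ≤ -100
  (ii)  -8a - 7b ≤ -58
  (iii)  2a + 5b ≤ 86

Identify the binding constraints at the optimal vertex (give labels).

(i) and (iii)

Feasible corners and z = 8a + 12b:
  (-41/11, 138/11) → z = 1328/11
  (-7/6, 53/3) → z = 608/3
  (-12, 22) → z = 168

The maximum is at (-7/6, 53/3). Substituting into each constraint, equality holds for (i) and (iii); the remaining constraints have slack.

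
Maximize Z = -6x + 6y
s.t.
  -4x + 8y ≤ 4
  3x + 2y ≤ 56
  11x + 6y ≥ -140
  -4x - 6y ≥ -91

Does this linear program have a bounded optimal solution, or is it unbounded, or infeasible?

Vertices and Z = -6x + 6y:
  (-143/14, -129/28) → Z = 471/14
  (88/7, 95/14) → Z = -243/7
  (77/5, 49/10) → Z = -63
The feasible region has finitely many vertices and no improving ray; the maximum is 471/14 at (-143/14, -129/28).

bounded optimum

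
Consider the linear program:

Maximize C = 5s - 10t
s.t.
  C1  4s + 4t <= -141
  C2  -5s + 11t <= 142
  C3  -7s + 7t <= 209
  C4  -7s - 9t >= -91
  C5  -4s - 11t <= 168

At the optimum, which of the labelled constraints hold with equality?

C1 and C5

Extreme points and C = 5s - 10t:
  (-1823/56, -151/56) → C = -7605/56
  (-879/28, -27/7) → C = -3315/28
  (-695/21, -68/21) → C = -2795/21

The maximum is at (-879/28, -27/7). Substituting into each constraint, equality holds for C1 and C5; the remaining constraints have slack.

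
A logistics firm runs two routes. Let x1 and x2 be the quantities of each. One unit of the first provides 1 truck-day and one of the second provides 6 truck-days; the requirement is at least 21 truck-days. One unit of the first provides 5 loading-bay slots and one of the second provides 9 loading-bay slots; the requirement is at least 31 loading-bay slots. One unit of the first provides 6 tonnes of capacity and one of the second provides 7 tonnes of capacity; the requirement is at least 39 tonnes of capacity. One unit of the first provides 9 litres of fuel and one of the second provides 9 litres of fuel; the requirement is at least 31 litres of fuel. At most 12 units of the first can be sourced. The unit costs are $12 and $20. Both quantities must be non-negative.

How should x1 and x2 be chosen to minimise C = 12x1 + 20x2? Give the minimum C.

x1 = 3, x2 = 3, minimum C = 96

Vertices and C = 12x1 + 20x2:
  (0, 39/7) → C = 780/7
  (3, 3) → C = 96
  (12, 3/2) → C = 174
The feasible region is unbounded (it extends along (0, 1)), but C strictly increases along every unbounded feasible direction, so there is no improving ray and the minimum is attained at a vertex.

The binding constraints are x1 + 6x2 = 21 and 6x1 + 7x2 = 39.
Solving simultaneously gives x1 = 3, x2 = 3.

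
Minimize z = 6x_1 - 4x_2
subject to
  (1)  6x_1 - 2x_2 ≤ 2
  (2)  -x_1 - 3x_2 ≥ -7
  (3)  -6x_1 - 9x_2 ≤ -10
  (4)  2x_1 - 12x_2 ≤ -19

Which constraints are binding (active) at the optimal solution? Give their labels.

Extreme points and z = 6x_1 - 4x_2:
  (1, 2) → z = -2
  (31/34, 59/34) → z = -25/17
  (-11/3, 32/9) → z = -326/9
  (-17/30, 67/45) → z = -421/45

The minimum is at (-11/3, 32/9). Substituting into each constraint, equality holds for (2) and (3); the remaining constraints have slack.

(2) and (3)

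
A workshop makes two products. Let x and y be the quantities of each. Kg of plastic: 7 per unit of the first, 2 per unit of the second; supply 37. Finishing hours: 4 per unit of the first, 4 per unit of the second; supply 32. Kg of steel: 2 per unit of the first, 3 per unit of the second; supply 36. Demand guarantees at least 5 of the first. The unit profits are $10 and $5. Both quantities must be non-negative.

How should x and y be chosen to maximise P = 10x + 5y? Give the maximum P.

x = 5, y = 1, maximum P = 55

Extreme points and P = 10x + 5y:
  (37/7, 0) → P = 370/7
  (5, 0) → P = 50
  (5, 1) → P = 55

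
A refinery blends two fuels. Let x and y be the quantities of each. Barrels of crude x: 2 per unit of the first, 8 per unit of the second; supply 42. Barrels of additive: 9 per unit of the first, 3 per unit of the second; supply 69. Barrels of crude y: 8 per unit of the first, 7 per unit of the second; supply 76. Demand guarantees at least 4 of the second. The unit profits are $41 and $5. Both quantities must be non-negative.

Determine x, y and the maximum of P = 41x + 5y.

x = 5, y = 4, maximum P = 225

Feasible corners and P = 41x + 5y:
  (0, 21/4) → P = 105/4
  (0, 4) → P = 20
  (5, 4) → P = 225

The optimum lies where 2x + 8y = 42 and y = 4.
Solving simultaneously gives x = 5, y = 4.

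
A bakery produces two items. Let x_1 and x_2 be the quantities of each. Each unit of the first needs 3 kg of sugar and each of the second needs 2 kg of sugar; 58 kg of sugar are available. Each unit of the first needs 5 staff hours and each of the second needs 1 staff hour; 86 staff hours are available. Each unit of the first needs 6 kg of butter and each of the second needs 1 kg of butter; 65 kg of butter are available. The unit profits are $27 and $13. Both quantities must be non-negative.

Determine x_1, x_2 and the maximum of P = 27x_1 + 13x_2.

x_1 = 8, x_2 = 17, maximum P = 437

Feasible corners and P = 27x_1 + 13x_2:
  (0, 0) → P = 0
  (0, 29) → P = 377
  (65/6, 0) → P = 585/2
  (8, 17) → P = 437

The binding constraints are 3x_1 + 2x_2 = 58 and 6x_1 + x_2 = 65.
Solving simultaneously gives x_1 = 8, x_2 = 17.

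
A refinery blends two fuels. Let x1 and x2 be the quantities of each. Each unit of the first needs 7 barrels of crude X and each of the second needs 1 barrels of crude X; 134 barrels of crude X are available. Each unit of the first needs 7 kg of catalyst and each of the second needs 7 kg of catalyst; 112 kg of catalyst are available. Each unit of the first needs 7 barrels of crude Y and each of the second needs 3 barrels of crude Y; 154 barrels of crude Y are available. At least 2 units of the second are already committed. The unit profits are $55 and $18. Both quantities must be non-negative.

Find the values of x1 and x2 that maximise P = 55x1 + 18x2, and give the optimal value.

x1 = 14, x2 = 2, maximum P = 806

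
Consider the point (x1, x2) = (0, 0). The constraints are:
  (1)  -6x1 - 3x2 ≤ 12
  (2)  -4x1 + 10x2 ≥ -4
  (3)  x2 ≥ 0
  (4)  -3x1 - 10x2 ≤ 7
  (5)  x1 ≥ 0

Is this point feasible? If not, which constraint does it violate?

feasible

(1): 0 ≤ 12 ✓
(2): 0 ≥ -4 ✓
(3): 0 ≥ 0 ✓
(4): 0 ≤ 7 ✓
(5): 0 ≥ 0 ✓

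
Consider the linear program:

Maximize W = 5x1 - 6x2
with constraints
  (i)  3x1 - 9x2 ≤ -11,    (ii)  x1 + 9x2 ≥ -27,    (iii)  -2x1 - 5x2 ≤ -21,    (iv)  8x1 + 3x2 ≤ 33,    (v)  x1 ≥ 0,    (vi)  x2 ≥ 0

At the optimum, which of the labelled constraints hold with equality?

(iii) and (iv)

Corner points and W = 5x1 - 6x2:
  (3, 3) → W = -3
  (0, 21/5) → W = -126/5
  (0, 11) → W = -66

The maximum is at (3, 3). Substituting into each constraint, equality holds for (iii) and (iv); the remaining constraints have slack.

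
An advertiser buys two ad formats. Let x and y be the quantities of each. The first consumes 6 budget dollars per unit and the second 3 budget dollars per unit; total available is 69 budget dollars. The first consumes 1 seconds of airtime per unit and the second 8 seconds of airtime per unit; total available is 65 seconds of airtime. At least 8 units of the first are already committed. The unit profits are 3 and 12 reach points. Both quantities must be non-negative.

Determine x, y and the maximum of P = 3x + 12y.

x = 8, y = 7, maximum P = 108

The optimum lies where 6x + 3y = 69 and x = 8.
Solving simultaneously gives x = 8, y = 7.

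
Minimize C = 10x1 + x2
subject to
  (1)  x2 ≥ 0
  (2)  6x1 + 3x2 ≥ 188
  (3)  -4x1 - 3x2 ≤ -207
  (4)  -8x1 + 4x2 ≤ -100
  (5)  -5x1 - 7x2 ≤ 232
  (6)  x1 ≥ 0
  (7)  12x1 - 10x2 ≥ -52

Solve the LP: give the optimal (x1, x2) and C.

Corner points and C = 10x1 + x2:
  (207/4, 0) → C = 1035/2
  (141/5, 157/5) → C = 1567/5
  (151/4, 101/2) → C = 428
The feasible region is unbounded (it extends along (5, 6), (1, 0)), but C strictly increases along every unbounded feasible direction, so there is no improving ray and the minimum is attained at a vertex.

x1 = 141/5, x2 = 157/5, minimum C = 1567/5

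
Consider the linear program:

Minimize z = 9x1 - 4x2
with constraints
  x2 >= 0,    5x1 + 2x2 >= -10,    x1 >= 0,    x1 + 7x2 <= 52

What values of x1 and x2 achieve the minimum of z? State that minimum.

Corner points and z = 9x1 - 4x2:
  (0, 0) → z = 0
  (52, 0) → z = 468
  (0, 52/7) → z = -208/7

x1 = 0, x2 = 52/7, minimum z = -208/7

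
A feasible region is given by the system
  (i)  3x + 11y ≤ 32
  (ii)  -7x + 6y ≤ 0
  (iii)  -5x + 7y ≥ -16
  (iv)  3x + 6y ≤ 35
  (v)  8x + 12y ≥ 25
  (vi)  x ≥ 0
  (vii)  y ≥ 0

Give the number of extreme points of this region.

5

Intersecting each pair of boundary lines and keeping only the points that satisfy every inequality leaves:
  (192/95, 224/95)
  (100/19, 28/19)
  (25/22, 175/132)
  (16/5, 0)
  (25/8, 0)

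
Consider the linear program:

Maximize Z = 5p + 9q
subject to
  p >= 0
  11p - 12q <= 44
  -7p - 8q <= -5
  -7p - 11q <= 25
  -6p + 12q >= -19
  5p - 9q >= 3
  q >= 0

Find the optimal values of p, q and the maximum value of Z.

p = 120/13, q = 187/39, maximum Z = 1161/13

Corner points and Z = 5p + 9q:
  (5, 11/12) → Z = 133/4
  (120/13, 187/39) → Z = 1161/13
  (69/103, 4/103) → Z = 381/103
  (5/7, 0) → Z = 25/7
  (19/6, 0) → Z = 95/6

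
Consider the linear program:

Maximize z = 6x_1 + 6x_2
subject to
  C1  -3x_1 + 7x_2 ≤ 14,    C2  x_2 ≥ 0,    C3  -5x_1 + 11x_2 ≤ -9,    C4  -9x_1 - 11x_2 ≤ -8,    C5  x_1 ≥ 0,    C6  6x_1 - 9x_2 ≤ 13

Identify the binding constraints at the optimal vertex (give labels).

Vertices and z = 6x_1 + 6x_2:
  (9/5, 0) → z = 54/5
  (13/6, 0) → z = 13
  (62/21, 11/21) → z = 146/7

The maximum is at (62/21, 11/21). Substituting into each constraint, equality holds for C3 and C6; the remaining constraints have slack.

C3 and C6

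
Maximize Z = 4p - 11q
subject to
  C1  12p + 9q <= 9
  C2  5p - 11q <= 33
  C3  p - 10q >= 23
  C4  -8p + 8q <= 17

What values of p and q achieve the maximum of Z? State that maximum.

p = -451/48, q = -349/48, maximum Z = 2035/48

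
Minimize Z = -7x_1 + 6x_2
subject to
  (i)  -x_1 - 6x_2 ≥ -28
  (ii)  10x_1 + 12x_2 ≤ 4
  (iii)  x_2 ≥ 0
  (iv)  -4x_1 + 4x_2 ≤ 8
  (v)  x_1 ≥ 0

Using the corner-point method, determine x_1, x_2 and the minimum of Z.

Vertices and Z = -7x_1 + 6x_2:
  (2/5, 0) → Z = -14/5
  (0, 1/3) → Z = 2
  (0, 0) → Z = 0

At the optimal vertex, 10x_1 + 12x_2 = 4 and x_2 = 0.
Solving simultaneously gives x_1 = 2/5, x_2 = 0.

x_1 = 2/5, x_2 = 0, minimum Z = -14/5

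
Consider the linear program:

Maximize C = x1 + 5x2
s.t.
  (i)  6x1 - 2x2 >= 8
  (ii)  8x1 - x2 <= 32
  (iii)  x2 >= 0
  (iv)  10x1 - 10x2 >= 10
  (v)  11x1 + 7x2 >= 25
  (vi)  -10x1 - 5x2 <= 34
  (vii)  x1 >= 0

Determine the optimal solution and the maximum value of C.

x1 = 31/7, x2 = 24/7, maximum C = 151/7

Feasible corners and C = x1 + 5x2:
  (4, 0) → C = 4
  (31/7, 24/7) → C = 151/7
  (25/11, 0) → C = 25/11
  (16/9, 7/9) → C = 17/3

The optimum lies where 8x1 - x2 = 32 and 10x1 - 10x2 = 10.
Solving simultaneously gives x1 = 31/7, x2 = 24/7.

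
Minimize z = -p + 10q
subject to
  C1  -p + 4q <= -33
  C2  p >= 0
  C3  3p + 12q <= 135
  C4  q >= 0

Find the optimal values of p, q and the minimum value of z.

p = 45, q = 0, minimum z = -45

Corner points and z = -p + 10q:
  (39, 3/2) → z = -24
  (33, 0) → z = -33
  (45, 0) → z = -45

The binding constraints are 3p + 12q = 135 and q = 0.
Solving simultaneously gives p = 45, q = 0.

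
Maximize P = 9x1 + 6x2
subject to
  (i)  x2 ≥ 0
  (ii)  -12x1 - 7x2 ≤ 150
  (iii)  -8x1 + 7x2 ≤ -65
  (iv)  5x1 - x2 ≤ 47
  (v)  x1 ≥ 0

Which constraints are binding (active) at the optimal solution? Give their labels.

Feasible corners and P = 9x1 + 6x2:
  (65/8, 0) → P = 585/8
  (47/5, 0) → P = 423/5
  (88/9, 17/9) → P = 298/3

The maximum is at (88/9, 17/9). Substituting into each constraint, equality holds for (iii) and (iv); the remaining constraints have slack.

(iii) and (iv)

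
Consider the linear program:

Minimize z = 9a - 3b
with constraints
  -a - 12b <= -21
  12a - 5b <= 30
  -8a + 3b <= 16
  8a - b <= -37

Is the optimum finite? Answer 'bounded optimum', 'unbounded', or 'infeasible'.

The boundaries -a - 12b = -21 and 12a - 5b = 30 meet at (465/149, 222/149), but that point violates 8a - b ≤ -37. Every candidate vertex is excluded by some other constraint, so the feasible region is empty.

infeasible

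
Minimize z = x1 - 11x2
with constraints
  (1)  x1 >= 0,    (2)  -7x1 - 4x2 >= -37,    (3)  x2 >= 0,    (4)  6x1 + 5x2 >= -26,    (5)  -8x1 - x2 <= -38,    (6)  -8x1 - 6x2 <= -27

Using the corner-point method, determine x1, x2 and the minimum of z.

Vertices and z = x1 - 11x2:
  (37/7, 0) → z = 37/7
  (23/5, 6/5) → z = -43/5
  (19/4, 0) → z = 19/4

At the optimal vertex, -7x1 - 4x2 = -37 and -8x1 - x2 = -38.
Solving simultaneously gives x1 = 23/5, x2 = 6/5.

x1 = 23/5, x2 = 6/5, minimum z = -43/5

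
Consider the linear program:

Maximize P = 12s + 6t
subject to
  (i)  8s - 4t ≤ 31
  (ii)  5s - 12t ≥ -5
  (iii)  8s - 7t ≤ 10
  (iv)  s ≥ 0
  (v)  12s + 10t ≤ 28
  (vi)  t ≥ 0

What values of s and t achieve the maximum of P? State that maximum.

s = 74/41, t = 26/41, maximum P = 1044/41

Vertices and P = 12s + 6t:
  (0, 5/12) → P = 5/2
  (143/97, 100/97) → P = 2316/97
  (74/41, 26/41) → P = 1044/41
  (5/4, 0) → P = 15
  (0, 0) → P = 0

The optimum lies where 8s - 7t = 10 and 12s + 10t = 28.
Solving simultaneously gives s = 74/41, t = 26/41.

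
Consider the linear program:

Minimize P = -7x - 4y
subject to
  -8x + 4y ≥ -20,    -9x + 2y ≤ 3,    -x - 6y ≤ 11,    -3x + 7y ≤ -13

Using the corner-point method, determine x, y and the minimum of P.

Extreme points and P = -7x - 4y:
  (19/13, -27/13) → P = -25/13
  (2, -1) → P = -10
  (1/25, -46/25) → P = 177/25

At the optimal vertex, -8x + 4y = -20 and -3x + 7y = -13.
Solving simultaneously gives x = 2, y = -1.

x = 2, y = -1, minimum P = -10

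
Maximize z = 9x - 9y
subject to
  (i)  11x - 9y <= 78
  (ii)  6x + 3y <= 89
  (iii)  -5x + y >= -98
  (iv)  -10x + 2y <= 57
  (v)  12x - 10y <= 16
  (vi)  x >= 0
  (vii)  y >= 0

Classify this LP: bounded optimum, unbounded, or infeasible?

Feasible corners and z = 9x - 9y:
  (1/6, 88/3) → z = -525/2
  (469/48, 81/8) → z = -51/16
  (0, 57/2) → z = -513/2
  (4/3, 0) → z = 12
  (0, 0) → z = 0
The feasible region has finitely many vertices and no improving ray; the maximum is 12 at (4/3, 0).

bounded optimum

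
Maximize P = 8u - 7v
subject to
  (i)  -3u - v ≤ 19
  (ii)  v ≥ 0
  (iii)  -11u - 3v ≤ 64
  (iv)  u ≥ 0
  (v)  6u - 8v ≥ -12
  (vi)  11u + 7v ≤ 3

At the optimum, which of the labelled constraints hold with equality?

(ii) and (vi)

Vertices and P = 8u - 7v:
  (0, 0) → P = 0
  (3/11, 0) → P = 24/11
  (0, 3/7) → P = -3

The maximum is at (3/11, 0). Substituting into each constraint, equality holds for (ii) and (vi); the remaining constraints have slack.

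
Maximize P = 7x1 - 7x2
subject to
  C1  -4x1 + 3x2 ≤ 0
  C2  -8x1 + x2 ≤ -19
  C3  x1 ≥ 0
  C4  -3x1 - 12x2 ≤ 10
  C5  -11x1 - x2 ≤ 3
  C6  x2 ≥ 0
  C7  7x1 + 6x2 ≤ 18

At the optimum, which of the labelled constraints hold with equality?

Vertices and P = 7x1 - 7x2:
  (19/8, 0) → P = 133/8
  (12/5, 1/5) → P = 77/5
  (18/7, 0) → P = 18

The maximum is at (18/7, 0). Substituting into each constraint, equality holds for C6 and C7; the remaining constraints have slack.

C6 and C7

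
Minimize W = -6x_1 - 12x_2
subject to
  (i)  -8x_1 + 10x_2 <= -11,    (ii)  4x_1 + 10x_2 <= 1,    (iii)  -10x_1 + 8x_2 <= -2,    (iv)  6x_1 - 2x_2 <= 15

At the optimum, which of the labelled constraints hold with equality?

Extreme points and W = -6x_1 - 12x_2:
  (1, -3/10) → W = -12/5
  (-17/9, -47/18) → W = 128/3
  (38/17, -27/34) → W = -66/17
The feasible region is unbounded (it extends along (-4, -5), (-1, -3)), but W strictly increases along every unbounded feasible direction, so there is no improving ray and the minimum is attained at a vertex.

The minimum is at (38/17, -27/34). Substituting into each constraint, equality holds for (ii) and (iv); the remaining constraints have slack.

(ii) and (iv)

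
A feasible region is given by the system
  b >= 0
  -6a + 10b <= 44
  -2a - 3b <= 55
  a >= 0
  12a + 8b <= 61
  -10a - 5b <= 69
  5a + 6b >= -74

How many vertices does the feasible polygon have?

The feasible vertices (each the meet of two boundaries and inside every other half-plane) are:
  (0, 0)
  (61/12, 0)
  (0, 22/5)
  (43/28, 149/28)

4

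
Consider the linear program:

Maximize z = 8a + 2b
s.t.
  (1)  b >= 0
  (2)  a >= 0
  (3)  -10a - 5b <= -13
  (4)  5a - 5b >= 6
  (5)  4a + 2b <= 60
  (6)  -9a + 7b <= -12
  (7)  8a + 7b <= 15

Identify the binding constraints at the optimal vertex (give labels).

Feasible corners and z = 8a + 2b:
  (4/3, 0) → z = 32/3
  (15/8, 0) → z = 15
  (27/17, 39/119) → z = 1590/119

The maximum is at (15/8, 0). Substituting into each constraint, equality holds for (1) and (7); the remaining constraints have slack.

(1) and (7)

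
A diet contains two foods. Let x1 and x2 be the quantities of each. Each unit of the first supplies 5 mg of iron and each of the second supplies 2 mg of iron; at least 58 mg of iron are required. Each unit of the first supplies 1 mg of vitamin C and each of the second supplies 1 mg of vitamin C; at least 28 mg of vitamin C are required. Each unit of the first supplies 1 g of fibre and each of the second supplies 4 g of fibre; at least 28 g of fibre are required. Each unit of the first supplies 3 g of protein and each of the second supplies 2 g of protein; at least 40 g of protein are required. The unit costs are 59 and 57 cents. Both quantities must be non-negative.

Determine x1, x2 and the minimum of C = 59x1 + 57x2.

x1 = 2/3, x2 = 82/3, minimum C = 4792/3

Feasible corners and C = 59x1 + 57x2:
  (0, 29) → C = 1653
  (28, 0) → C = 1652
  (2/3, 82/3) → C = 4792/3
The feasible region is unbounded (it extends along (0, 1), (1, 0)), but C strictly increases along every unbounded feasible direction, so there is no improving ray and the minimum is attained at a vertex.

The optimum lies where 5x1 + 2x2 = 58 and x1 + x2 = 28.
Solving simultaneously gives x1 = 2/3, x2 = 82/3.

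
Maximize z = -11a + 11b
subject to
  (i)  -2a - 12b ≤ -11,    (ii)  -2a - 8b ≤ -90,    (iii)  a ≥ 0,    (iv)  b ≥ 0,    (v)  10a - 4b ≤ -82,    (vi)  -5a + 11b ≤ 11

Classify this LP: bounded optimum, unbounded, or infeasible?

The boundaries -2a - 8b = -90 and b = 0 meet at (45, 0), but that point violates 10a - 4b ≤ -82. Every candidate vertex is excluded by some other constraint, so the feasible region is empty.

infeasible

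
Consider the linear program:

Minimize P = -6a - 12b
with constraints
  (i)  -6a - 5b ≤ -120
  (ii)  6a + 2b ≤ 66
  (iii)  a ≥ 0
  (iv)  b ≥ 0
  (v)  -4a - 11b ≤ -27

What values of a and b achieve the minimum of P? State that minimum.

a = 0, b = 33, minimum P = -396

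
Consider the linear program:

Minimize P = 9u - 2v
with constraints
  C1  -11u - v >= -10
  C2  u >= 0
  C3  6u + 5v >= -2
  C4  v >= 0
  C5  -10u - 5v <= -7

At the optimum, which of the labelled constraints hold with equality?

Extreme points and P = 9u - 2v:
  (0, 10) → P = -20
  (10/11, 0) → P = 90/11
  (0, 7/5) → P = -14/5
  (7/10, 0) → P = 63/10

The minimum is at (0, 10). Substituting into each constraint, equality holds for C1 and C2; the remaining constraints have slack.

C1 and C2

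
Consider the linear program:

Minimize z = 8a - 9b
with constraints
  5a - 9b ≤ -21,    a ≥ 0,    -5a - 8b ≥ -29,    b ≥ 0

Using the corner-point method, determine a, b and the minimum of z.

Corner points and z = 8a - 9b:
  (0, 7/3) → z = -21
  (93/85, 50/17) → z = -1506/85
  (0, 29/8) → z = -261/8

The binding constraints are a = 0 and -5a - 8b = -29.
Solving simultaneously gives a = 0, b = 29/8.

a = 0, b = 29/8, minimum z = -261/8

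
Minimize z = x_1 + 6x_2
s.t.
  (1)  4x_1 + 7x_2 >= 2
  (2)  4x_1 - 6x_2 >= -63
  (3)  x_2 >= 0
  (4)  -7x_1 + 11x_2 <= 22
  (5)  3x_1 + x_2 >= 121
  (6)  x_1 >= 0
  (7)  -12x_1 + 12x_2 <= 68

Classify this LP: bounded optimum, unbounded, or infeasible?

bounded optimum

Corner points and z = x_1 + 6x_2:
  (121/3, 0) → z = 121/3
  (1309/40, 913/40) → z = 6787/40
The feasible region has finitely many vertices and no improving ray; the minimum is 121/3 at (121/3, 0).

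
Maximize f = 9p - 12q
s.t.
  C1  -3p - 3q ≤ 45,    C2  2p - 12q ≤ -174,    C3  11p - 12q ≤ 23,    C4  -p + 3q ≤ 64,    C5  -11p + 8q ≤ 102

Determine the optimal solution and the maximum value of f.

Feasible corners and f = 9p - 12q:
  (197/9, 490/27) → f = -187/9
  (42/29, 855/58) → f = -4752/29
  (279/7, 727/21) → f = -397/7
  (206/25, 602/25) → f = -1074/5

The optimum lies where 2p - 12q = -174 and 11p - 12q = 23.
Solving simultaneously gives p = 197/9, q = 490/27.

p = 197/9, q = 490/27, maximum f = -187/9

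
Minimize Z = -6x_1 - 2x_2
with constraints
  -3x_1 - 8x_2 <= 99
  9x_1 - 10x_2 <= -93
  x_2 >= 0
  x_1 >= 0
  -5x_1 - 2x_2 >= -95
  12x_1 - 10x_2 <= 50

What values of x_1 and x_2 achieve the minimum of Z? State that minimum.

Corner points and Z = -6x_1 - 2x_2:
  (0, 93/10) → Z = -93/5
  (191/17, 330/17) → Z = -1806/17
  (0, 95/2) → Z = -95

At the optimal vertex, 9x_1 - 10x_2 = -93 and -5x_1 - 2x_2 = -95.
Solving simultaneously gives x_1 = 191/17, x_2 = 330/17.

x_1 = 191/17, x_2 = 330/17, minimum Z = -1806/17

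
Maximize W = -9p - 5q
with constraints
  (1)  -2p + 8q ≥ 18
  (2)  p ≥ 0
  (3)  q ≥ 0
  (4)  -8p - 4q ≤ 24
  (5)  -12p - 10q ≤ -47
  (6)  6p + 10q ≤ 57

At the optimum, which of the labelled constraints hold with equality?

Corner points and W = -9p - 5q:
  (49/29, 155/58) → W = -1657/58
  (69/17, 111/34) → W = -1797/34
  (0, 47/10) → W = -47/2
  (0, 57/10) → W = -57/2

The maximum is at (0, 47/10). Substituting into each constraint, equality holds for (2) and (5); the remaining constraints have slack.

(2) and (5)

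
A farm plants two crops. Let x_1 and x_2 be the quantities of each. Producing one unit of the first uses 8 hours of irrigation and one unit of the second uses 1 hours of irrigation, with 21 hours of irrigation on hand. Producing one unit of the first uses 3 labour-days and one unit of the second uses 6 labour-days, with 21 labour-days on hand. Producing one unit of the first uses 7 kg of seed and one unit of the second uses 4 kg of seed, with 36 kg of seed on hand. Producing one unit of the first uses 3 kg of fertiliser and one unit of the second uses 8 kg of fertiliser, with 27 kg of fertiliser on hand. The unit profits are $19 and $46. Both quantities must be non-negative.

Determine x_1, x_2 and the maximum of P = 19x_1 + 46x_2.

Corner points and P = 19x_1 + 46x_2:
  (0, 0) → P = 0
  (0, 27/8) → P = 621/4
  (21/8, 0) → P = 399/8
  (7/3, 7/3) → P = 455/3
  (1, 3) → P = 157

x_1 = 1, x_2 = 3, maximum P = 157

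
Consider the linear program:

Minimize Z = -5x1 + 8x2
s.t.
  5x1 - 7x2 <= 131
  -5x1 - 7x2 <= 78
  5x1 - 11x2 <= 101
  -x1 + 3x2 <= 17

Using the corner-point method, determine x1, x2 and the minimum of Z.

The binding constraints are 5x1 - 7x2 = 131 and 5x1 - 11x2 = 101.
Solving simultaneously gives x1 = 367/10, x2 = 15/2.

x1 = 367/10, x2 = 15/2, minimum Z = -247/2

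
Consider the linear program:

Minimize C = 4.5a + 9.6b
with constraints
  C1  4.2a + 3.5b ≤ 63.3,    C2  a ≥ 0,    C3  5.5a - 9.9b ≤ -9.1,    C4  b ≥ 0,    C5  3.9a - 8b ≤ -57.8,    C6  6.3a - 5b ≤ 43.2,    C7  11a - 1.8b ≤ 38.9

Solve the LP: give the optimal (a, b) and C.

a = 0, b = 7.225, minimum C = 69.36

Extreme points and C = 4.5a + 9.6b:
  (0, 633/35) → C = 30384/175
  (25009/4606, 26646/2303) → C = 6241437/46060
  (0, 289/40) → C = 1734/25
  (20762/4049, 78751/8098) → C = 2357169/20245

At the optimal vertex, a = 0 and 3.9a - 8b = -57.8.
Solving simultaneously gives a = 0, b = 289/40.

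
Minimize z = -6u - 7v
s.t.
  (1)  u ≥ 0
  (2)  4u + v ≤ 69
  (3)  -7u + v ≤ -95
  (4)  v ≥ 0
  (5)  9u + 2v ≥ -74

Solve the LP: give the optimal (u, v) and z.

u = 164/11, v = 103/11, minimum z = -155

Feasible corners and z = -6u - 7v:
  (164/11, 103/11) → z = -155
  (69/4, 0) → z = -207/2
  (95/7, 0) → z = -570/7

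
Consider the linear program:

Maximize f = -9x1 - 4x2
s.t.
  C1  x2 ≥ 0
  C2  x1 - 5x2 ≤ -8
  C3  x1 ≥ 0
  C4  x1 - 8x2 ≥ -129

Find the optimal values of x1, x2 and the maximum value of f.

x1 = 0, x2 = 8/5, maximum f = -32/5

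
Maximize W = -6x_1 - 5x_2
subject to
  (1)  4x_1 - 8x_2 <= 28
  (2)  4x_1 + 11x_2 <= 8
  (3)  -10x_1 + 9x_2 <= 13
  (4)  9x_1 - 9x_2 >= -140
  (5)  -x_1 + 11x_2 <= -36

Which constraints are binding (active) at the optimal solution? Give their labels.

(1) and (3)

Corner points and W = -6x_1 - 5x_2:
  (-89/11, -83/11) → W = 949/11
  (5/9, -29/9) → W = 115/9
  (-467/101, -373/101) → W = 4667/101

The maximum is at (-89/11, -83/11). Substituting into each constraint, equality holds for (1) and (3); the remaining constraints have slack.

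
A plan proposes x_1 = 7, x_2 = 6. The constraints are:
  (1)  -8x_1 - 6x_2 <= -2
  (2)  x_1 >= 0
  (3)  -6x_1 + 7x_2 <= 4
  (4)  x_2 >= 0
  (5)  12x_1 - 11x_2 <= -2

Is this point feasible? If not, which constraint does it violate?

Constraint (5): 12x_1 - 11x_2 = 18, which is not ≤ -2. All other constraints are satisfied.

not feasible — violates (5)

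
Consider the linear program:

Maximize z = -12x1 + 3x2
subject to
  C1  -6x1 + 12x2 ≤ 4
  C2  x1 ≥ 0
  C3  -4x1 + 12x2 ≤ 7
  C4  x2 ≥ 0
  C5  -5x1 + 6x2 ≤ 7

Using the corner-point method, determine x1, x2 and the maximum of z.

Vertices and z = -12x1 + 3x2:
  (0, 1/3) → z = 1
  (3/2, 13/12) → z = -59/4
  (0, 0) → z = 0
The feasible region is unbounded (it extends along (3, 1), (1, 0)), but z strictly decreases along every unbounded feasible direction, so there is no improving ray and the maximum is attained at a vertex.

x1 = 0, x2 = 1/3, maximum z = 1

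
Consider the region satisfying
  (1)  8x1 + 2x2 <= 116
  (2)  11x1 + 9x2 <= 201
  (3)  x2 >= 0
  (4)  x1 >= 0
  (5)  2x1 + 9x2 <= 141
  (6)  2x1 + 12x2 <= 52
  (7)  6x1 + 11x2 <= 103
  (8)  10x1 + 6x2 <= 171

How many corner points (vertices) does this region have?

Intersecting each pair of boundary lines and keeping only the points that satisfy every inequality leaves:
  (29/2, 0)
  (535/38, 32/19)
  (0, 0)
  (0, 13/3)
  (332/25, 53/25)

5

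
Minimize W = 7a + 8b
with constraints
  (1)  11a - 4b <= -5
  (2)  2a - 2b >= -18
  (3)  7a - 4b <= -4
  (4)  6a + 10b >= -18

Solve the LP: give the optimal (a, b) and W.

Corner points and W = 7a + 8b:
  (31/7, 94/7) → W = 969/7
  (-1/4, 9/16) → W = 11/4
  (-27/4, 9/4) → W = -117/4
  (-56/47, -51/47) → W = -800/47

a = -27/4, b = 9/4, minimum W = -117/4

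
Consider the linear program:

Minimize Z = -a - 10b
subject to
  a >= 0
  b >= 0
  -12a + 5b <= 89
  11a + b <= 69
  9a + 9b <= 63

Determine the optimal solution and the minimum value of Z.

Vertices and Z = -a - 10b:
  (0, 0) → Z = 0
  (0, 7) → Z = -70
  (69/11, 0) → Z = -69/11
  (31/5, 4/5) → Z = -71/5

The binding constraints are a = 0 and 9a + 9b = 63.
Solving simultaneously gives a = 0, b = 7.

a = 0, b = 7, minimum Z = -70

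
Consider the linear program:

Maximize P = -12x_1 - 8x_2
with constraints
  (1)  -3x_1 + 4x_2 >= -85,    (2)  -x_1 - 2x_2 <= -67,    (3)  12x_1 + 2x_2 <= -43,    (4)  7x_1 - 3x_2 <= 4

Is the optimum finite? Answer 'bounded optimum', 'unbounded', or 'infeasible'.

From the feasible point (-10, 77/2), moving in the direction (-2, 1) keeps every constraint satisfied while P increases without bound.

unbounded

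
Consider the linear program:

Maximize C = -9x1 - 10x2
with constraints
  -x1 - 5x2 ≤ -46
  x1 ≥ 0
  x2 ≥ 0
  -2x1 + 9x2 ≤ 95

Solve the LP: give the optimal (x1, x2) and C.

x1 = 0, x2 = 46/5, maximum C = -92

Vertices and C = -9x1 - 10x2:
  (0, 46/5) → C = -92
  (46, 0) → C = -414
  (0, 95/9) → C = -950/9
The feasible region is unbounded (it extends along (9, 2), (1, 0)), but C strictly decreases along every unbounded feasible direction, so there is no improving ray and the maximum is attained at a vertex.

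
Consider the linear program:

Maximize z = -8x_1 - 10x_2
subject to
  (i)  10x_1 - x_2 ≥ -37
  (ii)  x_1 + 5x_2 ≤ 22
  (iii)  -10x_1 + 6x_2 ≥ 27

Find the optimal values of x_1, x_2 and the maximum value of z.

x_1 = -39/10, x_2 = -2, maximum z = 256/5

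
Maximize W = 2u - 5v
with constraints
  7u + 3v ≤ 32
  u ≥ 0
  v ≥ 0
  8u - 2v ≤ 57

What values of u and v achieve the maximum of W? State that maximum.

u = 32/7, v = 0, maximum W = 64/7

The binding constraints are 7u + 3v = 32 and v = 0.
Solving simultaneously gives u = 32/7, v = 0.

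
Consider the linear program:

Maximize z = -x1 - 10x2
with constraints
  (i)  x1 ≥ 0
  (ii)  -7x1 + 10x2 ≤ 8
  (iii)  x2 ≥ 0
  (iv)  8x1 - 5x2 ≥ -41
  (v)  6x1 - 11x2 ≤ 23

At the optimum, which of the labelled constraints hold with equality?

(i) and (iii)

Feasible corners and z = -x1 - 10x2:
  (0, 4/5) → z = -8
  (0, 0) → z = 0
  (23/6, 0) → z = -23/6
The feasible region is unbounded (it extends along (10, 7), (11, 6)), but z strictly decreases along every unbounded feasible direction, so there is no improving ray and the maximum is attained at a vertex.

The maximum is at (0, 0). Substituting into each constraint, equality holds for (i) and (iii); the remaining constraints have slack.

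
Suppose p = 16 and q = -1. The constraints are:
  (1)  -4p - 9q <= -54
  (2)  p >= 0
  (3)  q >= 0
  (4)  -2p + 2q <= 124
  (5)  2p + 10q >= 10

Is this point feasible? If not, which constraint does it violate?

not feasible — violates (3)

Constraint (3): q = -1, which is not ≥ 0. All other constraints are satisfied.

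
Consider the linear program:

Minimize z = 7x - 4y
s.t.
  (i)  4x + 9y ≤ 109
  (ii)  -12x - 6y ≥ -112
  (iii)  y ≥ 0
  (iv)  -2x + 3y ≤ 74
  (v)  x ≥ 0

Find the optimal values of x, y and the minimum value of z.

Feasible corners and z = 7x - 4y:
  (59/14, 215/21) → z = -481/42
  (0, 109/9) → z = -436/9
  (28/3, 0) → z = 196/3
  (0, 0) → z = 0

x = 0, y = 109/9, minimum z = -436/9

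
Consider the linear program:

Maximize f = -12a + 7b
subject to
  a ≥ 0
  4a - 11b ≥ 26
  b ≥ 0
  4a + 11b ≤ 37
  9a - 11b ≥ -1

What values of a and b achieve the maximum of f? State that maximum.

Vertices and f = -12a + 7b:
  (13/2, 0) → f = -78
  (63/8, 1/2) → f = -91
  (37/4, 0) → f = -111

The binding constraints are 4a - 11b = 26 and b = 0.
Solving simultaneously gives a = 13/2, b = 0.

a = 13/2, b = 0, maximum f = -78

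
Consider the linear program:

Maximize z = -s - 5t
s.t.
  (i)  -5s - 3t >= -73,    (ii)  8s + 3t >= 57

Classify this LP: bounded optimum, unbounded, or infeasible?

unbounded

From the feasible point (-16/3, 299/9), moving in the direction (3, -5) keeps every constraint satisfied while z increases without bound.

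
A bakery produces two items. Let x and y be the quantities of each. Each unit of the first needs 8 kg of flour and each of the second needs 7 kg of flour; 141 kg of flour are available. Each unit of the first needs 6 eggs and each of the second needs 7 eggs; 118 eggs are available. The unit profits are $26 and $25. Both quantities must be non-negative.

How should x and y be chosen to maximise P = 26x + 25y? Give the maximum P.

Vertices and P = 26x + 25y:
  (0, 0) → P = 0
  (0, 118/7) → P = 2950/7
  (141/8, 0) → P = 1833/4
  (23/2, 7) → P = 474

At the optimal vertex, 8x + 7y = 141 and 6x + 7y = 118.
Solving simultaneously gives x = 23/2, y = 7.

x = 23/2, y = 7, maximum P = 474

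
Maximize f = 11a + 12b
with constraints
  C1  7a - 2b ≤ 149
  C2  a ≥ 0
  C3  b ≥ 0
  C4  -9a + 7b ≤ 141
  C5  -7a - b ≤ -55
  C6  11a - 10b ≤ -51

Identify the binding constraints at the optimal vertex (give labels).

C1 and C4

Corner points and f = 11a + 12b:
  (1325/31, 2328/31) → f = 42511/31
  (199/6, 499/12) → f = 5183/6
  (122/29, 741/29) → f = 10234/29
  (499/81, 962/81) → f = 17033/81

The maximum is at (1325/31, 2328/31). Substituting into each constraint, equality holds for C1 and C4; the remaining constraints have slack.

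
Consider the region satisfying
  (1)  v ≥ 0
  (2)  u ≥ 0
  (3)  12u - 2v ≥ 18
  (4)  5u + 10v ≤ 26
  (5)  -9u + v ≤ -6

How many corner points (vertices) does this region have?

3

The feasible vertices (each the meet of two boundaries and inside every other half-plane) are:
  (3/2, 0)
  (26/5, 0)
  (116/65, 111/65)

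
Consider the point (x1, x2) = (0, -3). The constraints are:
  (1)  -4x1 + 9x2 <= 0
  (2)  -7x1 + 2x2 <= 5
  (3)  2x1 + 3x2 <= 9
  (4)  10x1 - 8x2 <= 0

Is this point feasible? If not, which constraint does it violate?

Constraint (4): 10x1 - 8x2 = 24, which is not ≤ 0. All other constraints are satisfied.

not feasible — violates (4)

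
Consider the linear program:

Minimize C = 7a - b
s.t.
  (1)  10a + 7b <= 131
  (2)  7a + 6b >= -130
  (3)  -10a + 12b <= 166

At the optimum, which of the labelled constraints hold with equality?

(2) and (3)

Vertices and C = 7a - b:
  (1696/11, -2217/11) → C = 14089/11
  (41/19, 297/19) → C = -10/19
  (-71/4, -23/24) → C = -2959/24

The minimum is at (-71/4, -23/24). Substituting into each constraint, equality holds for (2) and (3); the remaining constraints have slack.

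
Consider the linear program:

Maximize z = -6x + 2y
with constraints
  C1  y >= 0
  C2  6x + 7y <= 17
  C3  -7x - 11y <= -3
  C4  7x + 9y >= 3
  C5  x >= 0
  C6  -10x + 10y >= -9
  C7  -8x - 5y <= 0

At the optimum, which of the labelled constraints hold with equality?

Feasible corners and z = -6x + 2y:
  (3/7, 0) → z = -18/7
  (9/10, 0) → z = -27/5
  (0, 17/7) → z = 34/7
  (233/130, 58/65) → z = -583/65
  (0, 1/3) → z = 2/3

The maximum is at (0, 17/7). Substituting into each constraint, equality holds for C2 and C5; the remaining constraints have slack.

C2 and C5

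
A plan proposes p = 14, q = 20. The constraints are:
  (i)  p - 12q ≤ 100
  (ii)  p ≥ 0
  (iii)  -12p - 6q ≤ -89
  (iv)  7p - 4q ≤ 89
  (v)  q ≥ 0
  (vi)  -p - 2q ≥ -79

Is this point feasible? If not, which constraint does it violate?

(i): -226 ≤ 100 ✓
(ii): 14 ≥ 0 ✓
(iii): -288 ≤ -89 ✓
(iv): 18 ≤ 89 ✓
(v): 20 ≥ 0 ✓
(vi): -54 ≥ -79 ✓

feasible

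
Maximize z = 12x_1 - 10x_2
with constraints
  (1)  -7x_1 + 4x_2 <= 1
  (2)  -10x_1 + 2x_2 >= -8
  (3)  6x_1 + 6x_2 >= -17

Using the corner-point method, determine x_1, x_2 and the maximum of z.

x_1 = 7/36, x_2 = -109/36, maximum z = 587/18

At the optimal vertex, -10x_1 + 2x_2 = -8 and 6x_1 + 6x_2 = -17.
Solving simultaneously gives x_1 = 7/36, x_2 = -109/36.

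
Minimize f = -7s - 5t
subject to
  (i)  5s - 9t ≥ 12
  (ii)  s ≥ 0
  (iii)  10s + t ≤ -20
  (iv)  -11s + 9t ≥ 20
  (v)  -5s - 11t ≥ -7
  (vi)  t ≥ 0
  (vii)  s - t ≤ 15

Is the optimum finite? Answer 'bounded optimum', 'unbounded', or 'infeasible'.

The boundaries t = 0 and s - t = 15 meet at (15, 0), but that point violates 10s + t ≤ -20. Every candidate vertex is excluded by some other constraint, so the feasible region is empty.

infeasible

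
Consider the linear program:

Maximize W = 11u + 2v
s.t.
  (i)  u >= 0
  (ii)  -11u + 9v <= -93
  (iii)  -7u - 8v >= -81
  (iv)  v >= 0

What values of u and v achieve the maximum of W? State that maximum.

Vertices and W = 11u + 2v:
  (1473/151, 240/151) → W = 16683/151
  (93/11, 0) → W = 93
  (81/7, 0) → W = 891/7

u = 81/7, v = 0, maximum W = 891/7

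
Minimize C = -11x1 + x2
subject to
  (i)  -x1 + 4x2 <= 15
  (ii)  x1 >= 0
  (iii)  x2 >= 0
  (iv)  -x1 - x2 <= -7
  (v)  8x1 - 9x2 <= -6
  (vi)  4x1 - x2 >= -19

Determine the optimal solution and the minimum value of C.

x1 = 111/23, x2 = 114/23, minimum C = -1107/23

At the optimal vertex, -x1 + 4x2 = 15 and 8x1 - 9x2 = -6.
Solving simultaneously gives x1 = 111/23, x2 = 114/23.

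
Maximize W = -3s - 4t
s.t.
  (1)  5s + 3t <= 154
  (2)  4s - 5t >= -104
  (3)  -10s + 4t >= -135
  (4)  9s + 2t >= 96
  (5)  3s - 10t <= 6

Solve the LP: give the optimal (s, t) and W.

Feasible corners and W = -3s - 4t:
  (458/37, 1136/37) → W = -5918/37
  (1021/50, 173/10) → W = -6523/50
  (272/53, 1320/53) → W = -6096/53
  (663/44, 345/88) → W = -2679/44
  (81/8, 39/16) → W = -321/8

The binding constraints are 9s + 2t = 96 and 3s - 10t = 6.
Solving simultaneously gives s = 81/8, t = 39/16.

s = 81/8, t = 39/16, maximum W = -321/8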